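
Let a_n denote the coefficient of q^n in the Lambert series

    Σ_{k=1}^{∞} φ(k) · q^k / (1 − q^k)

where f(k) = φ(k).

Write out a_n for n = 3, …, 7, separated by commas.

[q^3] φ(3)=2,φ(1)=1 ⇒ 3
q^4  k|4↦φ(k): 1:1 2:1 4:2  a_4=4
q^5  k|5↦φ(k): 1:1 5:4  a_5=5
d|6:{6,3,2,1}  Σφ=2+2+1+1=6
n=7: 1·7 7·1  φ→[1+6]=7

3, 4, 5, 6, 7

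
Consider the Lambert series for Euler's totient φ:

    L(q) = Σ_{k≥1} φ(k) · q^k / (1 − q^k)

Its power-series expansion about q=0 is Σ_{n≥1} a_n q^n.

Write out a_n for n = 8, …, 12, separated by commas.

q^8  k|8↦φ(k): 8:4 4:2 2:1 1:1  a_8=8
n=9: 1·9 3·3 9·1  φ→[1+2+6]=9
[q^10] φ(10)=4,φ(5)=4,φ(2)=1,φ(1)=1 ⇒ 10
[q^11] φ(11)=10,φ(1)=1 ⇒ 11
d|12:{12,6,4,3,2,1}  Σφ=4+2+2+2+1+1=12

8, 9, 10, 11, 12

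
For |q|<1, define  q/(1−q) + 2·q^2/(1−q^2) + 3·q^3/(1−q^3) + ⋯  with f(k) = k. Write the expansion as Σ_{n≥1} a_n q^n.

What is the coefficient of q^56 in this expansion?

a_56 = 120

[q^56] f(56)=56,f(28)=28,f(14)=14,f(8)=8,f(7)=7,f(4)=4,f(2)=2,f(1)=1 ⇒ 120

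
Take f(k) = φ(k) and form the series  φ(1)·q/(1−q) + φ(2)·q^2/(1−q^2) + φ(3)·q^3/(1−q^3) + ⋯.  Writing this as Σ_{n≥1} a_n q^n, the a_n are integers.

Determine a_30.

q^30  k|30↦φ(k): 1:1 2:1 3:2 5:4 6:2 10:4 15:8 30:8  a_30=30

a_30 = 30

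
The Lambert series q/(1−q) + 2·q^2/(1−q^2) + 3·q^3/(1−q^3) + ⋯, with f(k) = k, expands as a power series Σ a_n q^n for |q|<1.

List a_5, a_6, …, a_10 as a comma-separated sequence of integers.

n=5: 5·1 1·5  f→[5+1]=6
d|6:{1,2,3,6}  Σf=1+2+3+6=12
n=7: 7·1 1·7  f→[7+1]=8
n=8: 1·8 2·4 4·2 8·1  f→[1+2+4+8]=15
q^9  k|9↦f(k): 9:9 3:3 1:1  a_9=13
n=10: 10·1 5·2 2·5 1·10  f→[10+5+2+1]=18

6, 12, 8, 15, 13, 18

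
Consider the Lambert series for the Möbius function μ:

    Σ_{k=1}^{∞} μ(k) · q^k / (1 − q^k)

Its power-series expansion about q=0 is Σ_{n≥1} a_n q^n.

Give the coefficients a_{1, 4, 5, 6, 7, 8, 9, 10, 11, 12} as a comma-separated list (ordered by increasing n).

[q^1] μ(1)=1 ⇒ 1
d|4:{4,2,1}  Σμ=0+(-1)+1=0
[q^5] μ(1)=1,μ(5)=-1 ⇒ 0
[q^6] μ(6)=1,μ(3)=-1,μ(2)=-1,μ(1)=1 ⇒ 0
q^7  k|7↦μ(k): 7:-1 1:1  a_7=0
[q^8] μ(1)=1,μ(2)=-1,μ(4)=0,μ(8)=0 ⇒ 0
[q^9] μ(1)=1,μ(3)=-1,μ(9)=0 ⇒ 0
[q^10] μ(1)=1,μ(2)=-1,μ(5)=-1,μ(10)=1 ⇒ 0
n=11: 11·1 1·11  μ→[(-1)+1]=0
n=12: 1·12 2·6 3·4 4·3 6·2 12·1  μ→[1+(-1)+(-1)+0+1+0]=0

1, 0, 0, 0, 0, 0, 0, 0, 0, 0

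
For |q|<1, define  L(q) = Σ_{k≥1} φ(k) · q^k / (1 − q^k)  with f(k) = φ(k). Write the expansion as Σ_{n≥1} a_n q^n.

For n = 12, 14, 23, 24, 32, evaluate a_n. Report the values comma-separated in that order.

[q^12] φ(1)=1,φ(2)=1,φ(3)=2,φ(4)=2,φ(6)=2,φ(12)=4 ⇒ 12
d|14:{1,2,7,14}  Σφ=1+1+6+6=14
q^23  k|23↦φ(k): 1:1 23:22  a_23=23
d|24:{1,2,3,4,6,8,12,24}  Σφ=1+1+2+2+2+4+4+8=24
[q^32] φ(1)=1,φ(2)=1,φ(4)=2,φ(8)=4,φ(16)=8,φ(32)=16 ⇒ 32

12, 14, 23, 24, 32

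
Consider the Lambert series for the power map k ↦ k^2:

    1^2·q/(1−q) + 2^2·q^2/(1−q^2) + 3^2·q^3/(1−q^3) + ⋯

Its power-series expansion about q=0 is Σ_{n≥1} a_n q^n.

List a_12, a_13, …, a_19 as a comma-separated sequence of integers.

210, 170, 250, 260, 341, 290, 455, 362

n=12: 12·1 6·2 4·3 3·4 2·6 1·12  f→[144+36+16+9+4+1]=210
d|13:{13,1}  Σf=169+1=170
d|14:{14,7,2,1}  Σf=196+49+4+1=250
n=15: 1·15 3·5 5·3 15·1  f→[1+9+25+225]=260
q^16  k|16↦f(k): 1:1 2:4 4:16 8:64 16:256  a_16=341
d|17:{17,1}  Σf=289+1=290
d|18:{18,9,6,3,2,1}  Σf=324+81+36+9+4+1=455
d|19:{1,19}  Σf=1+361=362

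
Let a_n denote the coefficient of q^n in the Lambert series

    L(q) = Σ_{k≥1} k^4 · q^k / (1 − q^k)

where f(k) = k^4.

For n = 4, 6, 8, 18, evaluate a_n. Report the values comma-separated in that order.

273, 1394, 4369, 112931

q^4  k|4↦f(k): 1:1 2:16 4:256  a_4=273
d|6:{1,2,3,6}  Σf=1+16+81+1296=1394
[q^8] f(1)=1,f(2)=16,f(4)=256,f(8)=4096 ⇒ 4369
n=18: 1·18 2·9 3·6 6·3 9·2 18·1  f→[1+16+81+1296+6561+104976]=112931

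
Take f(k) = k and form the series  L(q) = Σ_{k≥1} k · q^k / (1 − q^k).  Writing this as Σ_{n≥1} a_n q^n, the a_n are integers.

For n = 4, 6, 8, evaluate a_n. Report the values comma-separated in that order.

[q^4] f(4)=4,f(2)=2,f(1)=1 ⇒ 7
q^6  k|6↦f(k): 6:6 3:3 2:2 1:1  a_6=12
n=8: 1·8 2·4 4·2 8·1  f→[1+2+4+8]=15

7, 12, 15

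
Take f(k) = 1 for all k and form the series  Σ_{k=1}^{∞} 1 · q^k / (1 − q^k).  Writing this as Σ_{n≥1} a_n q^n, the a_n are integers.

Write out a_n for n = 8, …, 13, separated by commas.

4, 3, 4, 2, 6, 2

[q^8] f(8)=1,f(4)=1,f(2)=1,f(1)=1 ⇒ 4
n=9: 9·1 3·3 1·9  f→[1+1+1]=3
d|10:{10,5,2,1}  Σf=1+1+1+1=4
n=11: 1·11 11·1  f→[1+1]=2
d|12:{12,6,4,3,2,1}  Σf=1+1+1+1+1+1=6
q^13  k|13↦f(k): 13:1 1:1  a_13=2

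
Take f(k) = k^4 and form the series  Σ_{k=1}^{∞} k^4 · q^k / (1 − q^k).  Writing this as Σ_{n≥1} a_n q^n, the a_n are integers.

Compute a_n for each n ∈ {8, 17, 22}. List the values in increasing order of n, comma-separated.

n=8: 1·8 2·4 4·2 8·1  f→[1+16+256+4096]=4369
[q^17] f(1)=1,f(17)=83521 ⇒ 83522
[q^22] f(1)=1,f(2)=16,f(11)=14641,f(22)=234256 ⇒ 248914

4369, 83522, 248914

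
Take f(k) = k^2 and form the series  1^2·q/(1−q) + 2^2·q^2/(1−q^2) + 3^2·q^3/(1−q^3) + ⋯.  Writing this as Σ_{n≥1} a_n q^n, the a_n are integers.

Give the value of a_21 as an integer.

q^21  k|21↦f(k): 1:1 3:9 7:49 21:441  a_21=500

a_21 = 500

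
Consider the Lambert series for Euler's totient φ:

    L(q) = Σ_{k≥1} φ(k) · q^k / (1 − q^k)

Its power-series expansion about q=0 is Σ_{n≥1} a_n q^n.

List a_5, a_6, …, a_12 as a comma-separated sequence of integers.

d|5:{1,5}  Σφ=1+4=5
n=6: 6·1 3·2 2·3 1·6  φ→[2+2+1+1]=6
d|7:{1,7}  Σφ=1+6=7
q^8  k|8↦φ(k): 8:4 4:2 2:1 1:1  a_8=8
d|9:{9,3,1}  Σφ=6+2+1=9
n=10: 10·1 5·2 2·5 1·10  φ→[4+4+1+1]=10
n=11: 1·11 11·1  φ→[1+10]=11
q^12  k|12↦φ(k): 1:1 2:1 3:2 4:2 6:2 12:4  a_12=12

5, 6, 7, 8, 9, 10, 11, 12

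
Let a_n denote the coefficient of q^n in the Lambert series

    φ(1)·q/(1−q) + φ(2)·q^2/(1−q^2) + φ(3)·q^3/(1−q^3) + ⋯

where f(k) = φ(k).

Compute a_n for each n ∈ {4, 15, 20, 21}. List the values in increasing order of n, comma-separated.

n=4: 4·1 2·2 1·4  φ→[2+1+1]=4
d|15:{15,5,3,1}  Σφ=8+4+2+1=15
n=20: 20·1 10·2 5·4 4·5 2·10 1·20  φ→[8+4+4+2+1+1]=20
[q^21] φ(1)=1,φ(3)=2,φ(7)=6,φ(21)=12 ⇒ 21

4, 15, 20, 21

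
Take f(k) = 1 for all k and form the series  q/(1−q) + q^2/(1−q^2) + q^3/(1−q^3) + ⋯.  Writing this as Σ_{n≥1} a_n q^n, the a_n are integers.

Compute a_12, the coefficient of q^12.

a_12 = 6

q^12  k|12↦f(k): 12:1 6:1 4:1 3:1 2:1 1:1  a_12=6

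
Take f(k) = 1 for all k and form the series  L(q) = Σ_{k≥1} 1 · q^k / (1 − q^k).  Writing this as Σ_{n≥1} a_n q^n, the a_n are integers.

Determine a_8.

d|8:{1,2,4,8}  Σf=1+1+1+1=4

a_8 = 4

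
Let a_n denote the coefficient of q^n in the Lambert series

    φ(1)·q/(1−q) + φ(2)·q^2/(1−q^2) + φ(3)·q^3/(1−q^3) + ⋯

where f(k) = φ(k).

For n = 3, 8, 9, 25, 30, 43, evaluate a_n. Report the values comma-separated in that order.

q^3  k|3↦φ(k): 3:2 1:1  a_3=3
n=8: 1·8 2·4 4·2 8·1  φ→[1+1+2+4]=8
d|9:{1,3,9}  Σφ=1+2+6=9
[q^25] φ(1)=1,φ(5)=4,φ(25)=20 ⇒ 25
[q^30] φ(1)=1,φ(2)=1,φ(3)=2,φ(5)=4,φ(6)=2,φ(10)=4,φ(15)=8,φ(30)=8 ⇒ 30
d|43:{1,43}  Σφ=1+42=43

3, 8, 9, 25, 30, 43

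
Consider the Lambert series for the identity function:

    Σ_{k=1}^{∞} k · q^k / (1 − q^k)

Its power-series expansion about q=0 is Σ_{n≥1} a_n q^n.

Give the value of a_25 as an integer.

a_25 = 31

[q^25] f(1)=1,f(5)=5,f(25)=25 ⇒ 31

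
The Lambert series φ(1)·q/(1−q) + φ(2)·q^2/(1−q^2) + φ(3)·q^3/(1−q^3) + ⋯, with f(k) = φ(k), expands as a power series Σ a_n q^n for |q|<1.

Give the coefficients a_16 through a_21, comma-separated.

[q^16] φ(16)=8,φ(8)=4,φ(4)=2,φ(2)=1,φ(1)=1 ⇒ 16
q^17  k|17↦φ(k): 17:16 1:1  a_17=17
d|18:{18,9,6,3,2,1}  Σφ=6+6+2+2+1+1=18
d|19:{19,1}  Σφ=18+1=19
[q^20] φ(20)=8,φ(10)=4,φ(5)=4,φ(4)=2,φ(2)=1,φ(1)=1 ⇒ 20
n=21: 1·21 3·7 7·3 21·1  φ→[1+2+6+12]=21

16, 17, 18, 19, 20, 21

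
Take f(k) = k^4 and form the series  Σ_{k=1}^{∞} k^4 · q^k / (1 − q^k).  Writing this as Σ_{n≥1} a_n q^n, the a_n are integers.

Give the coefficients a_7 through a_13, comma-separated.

q^7  k|7↦f(k): 7:2401 1:1  a_7=2402
q^8  k|8↦f(k): 8:4096 4:256 2:16 1:1  a_8=4369
[q^9] f(1)=1,f(3)=81,f(9)=6561 ⇒ 6643
n=10: 10·1 5·2 2·5 1·10  f→[10000+625+16+1]=10642
[q^11] f(11)=14641,f(1)=1 ⇒ 14642
n=12: 1·12 2·6 3·4 4·3 6·2 12·1  f→[1+16+81+256+1296+20736]=22386
d|13:{13,1}  Σf=28561+1=28562

2402, 4369, 6643, 10642, 14642, 22386, 28562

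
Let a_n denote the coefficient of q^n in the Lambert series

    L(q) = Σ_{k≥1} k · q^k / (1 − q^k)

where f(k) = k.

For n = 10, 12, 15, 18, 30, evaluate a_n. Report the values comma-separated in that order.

18, 28, 24, 39, 72

[q^10] f(1)=1,f(2)=2,f(5)=5,f(10)=10 ⇒ 18
[q^12] f(12)=12,f(6)=6,f(4)=4,f(3)=3,f(2)=2,f(1)=1 ⇒ 28
[q^15] f(1)=1,f(3)=3,f(5)=5,f(15)=15 ⇒ 24
[q^18] f(18)=18,f(9)=9,f(6)=6,f(3)=3,f(2)=2,f(1)=1 ⇒ 39
n=30: 30·1 15·2 10·3 6·5 5·6 3·10 2·15 1·30  f→[30+15+10+6+5+3+2+1]=72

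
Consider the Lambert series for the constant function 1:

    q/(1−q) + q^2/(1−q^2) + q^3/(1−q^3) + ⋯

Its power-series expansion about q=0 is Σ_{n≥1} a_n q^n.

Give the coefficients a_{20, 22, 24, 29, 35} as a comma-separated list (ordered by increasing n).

6, 4, 8, 2, 4

[q^20] f(20)=1,f(10)=1,f(5)=1,f(4)=1,f(2)=1,f(1)=1 ⇒ 6
d|22:{22,11,2,1}  Σf=1+1+1+1=4
d|24:{24,12,8,6,4,3,2,1}  Σf=1+1+1+1+1+1+1+1=8
q^29  k|29↦f(k): 29:1 1:1  a_29=2
n=35: 1·35 5·7 7·5 35·1  f→[1+1+1+1]=4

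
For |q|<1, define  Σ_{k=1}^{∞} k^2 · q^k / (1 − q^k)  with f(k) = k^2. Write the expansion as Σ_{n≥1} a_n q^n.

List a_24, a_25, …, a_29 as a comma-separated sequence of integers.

850, 651, 850, 820, 1050, 842

[q^24] f(1)=1,f(2)=4,f(3)=9,f(4)=16,f(6)=36,f(8)=64,f(12)=144,f(24)=576 ⇒ 850
d|25:{1,5,25}  Σf=1+25+625=651
d|26:{1,2,13,26}  Σf=1+4+169+676=850
q^27  k|27↦f(k): 1:1 3:9 9:81 27:729  a_27=820
n=28: 28·1 14·2 7·4 4·7 2·14 1·28  f→[784+196+49+16+4+1]=1050
n=29: 1·29 29·1  f→[1+841]=842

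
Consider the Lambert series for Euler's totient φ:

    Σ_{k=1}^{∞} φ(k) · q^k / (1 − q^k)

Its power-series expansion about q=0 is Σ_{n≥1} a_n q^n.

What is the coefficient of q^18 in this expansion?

[q^18] φ(1)=1,φ(2)=1,φ(3)=2,φ(6)=2,φ(9)=6,φ(18)=6 ⇒ 18

a_18 = 18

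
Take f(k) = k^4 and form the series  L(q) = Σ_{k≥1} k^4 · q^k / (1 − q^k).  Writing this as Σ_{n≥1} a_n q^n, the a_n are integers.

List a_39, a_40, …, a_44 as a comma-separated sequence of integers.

[q^39] f(39)=2313441,f(13)=28561,f(3)=81,f(1)=1 ⇒ 2342084
d|40:{1,2,4,5,8,10,20,40}  Σf=1+16+256+625+4096+10000+160000+2560000=2734994
d|41:{1,41}  Σf=1+2825761=2825762
q^42  k|42↦f(k): 42:3111696 21:194481 14:38416 7:2401 6:1296 3:81 2:16 1:1  a_42=3348388
[q^43] f(1)=1,f(43)=3418801 ⇒ 3418802
[q^44] f(1)=1,f(2)=16,f(4)=256,f(11)=14641,f(22)=234256,f(44)=3748096 ⇒ 3997266

2342084, 2734994, 2825762, 3348388, 3418802, 3997266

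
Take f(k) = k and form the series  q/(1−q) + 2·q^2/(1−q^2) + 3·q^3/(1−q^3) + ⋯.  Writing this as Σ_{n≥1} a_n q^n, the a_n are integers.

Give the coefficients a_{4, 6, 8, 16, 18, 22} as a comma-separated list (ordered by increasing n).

7, 12, 15, 31, 39, 36

n=4: 1·4 2·2 4·1  f→[1+2+4]=7
n=6: 1·6 2·3 3·2 6·1  f→[1+2+3+6]=12
[q^8] f(1)=1,f(2)=2,f(4)=4,f(8)=8 ⇒ 15
d|16:{16,8,4,2,1}  Σf=16+8+4+2+1=31
q^18  k|18↦f(k): 18:18 9:9 6:6 3:3 2:2 1:1  a_18=39
[q^22] f(1)=1,f(2)=2,f(11)=11,f(22)=22 ⇒ 36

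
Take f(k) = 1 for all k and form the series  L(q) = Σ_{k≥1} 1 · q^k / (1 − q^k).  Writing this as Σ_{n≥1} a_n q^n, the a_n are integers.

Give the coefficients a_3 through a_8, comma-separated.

q^3  k|3↦f(k): 3:1 1:1  a_3=2
d|4:{4,2,1}  Σf=1+1+1=3
n=5: 1·5 5·1  f→[1+1]=2
[q^6] f(6)=1,f(3)=1,f(2)=1,f(1)=1 ⇒ 4
d|7:{1,7}  Σf=1+1=2
[q^8] f(8)=1,f(4)=1,f(2)=1,f(1)=1 ⇒ 4

2, 3, 2, 4, 2, 4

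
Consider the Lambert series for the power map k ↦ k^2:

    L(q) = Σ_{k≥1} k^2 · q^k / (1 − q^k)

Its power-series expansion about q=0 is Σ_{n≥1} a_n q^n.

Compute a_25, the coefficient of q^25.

a_25 = 651

n=25: 25·1 5·5 1·25  f→[625+25+1]=651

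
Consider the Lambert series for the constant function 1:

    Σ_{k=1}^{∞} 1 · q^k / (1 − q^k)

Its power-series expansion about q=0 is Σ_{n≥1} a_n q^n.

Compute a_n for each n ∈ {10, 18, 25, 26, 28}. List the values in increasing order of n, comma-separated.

4, 6, 3, 4, 6

d|10:{10,5,2,1}  Σf=1+1+1+1=4
d|18:{18,9,6,3,2,1}  Σf=1+1+1+1+1+1=6
d|25:{1,5,25}  Σf=1+1+1=3
[q^26] f(26)=1,f(13)=1,f(2)=1,f(1)=1 ⇒ 4
d|28:{1,2,4,7,14,28}  Σf=1+1+1+1+1+1=6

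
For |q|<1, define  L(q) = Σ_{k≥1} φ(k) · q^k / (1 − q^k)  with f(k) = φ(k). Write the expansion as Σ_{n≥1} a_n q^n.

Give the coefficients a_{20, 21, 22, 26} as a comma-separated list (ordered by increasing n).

q^20  k|20↦φ(k): 20:8 10:4 5:4 4:2 2:1 1:1  a_20=20
d|21:{1,3,7,21}  Σφ=1+2+6+12=21
n=22: 22·1 11·2 2·11 1·22  φ→[10+10+1+1]=22
n=26: 26·1 13·2 2·13 1·26  φ→[12+12+1+1]=26

20, 21, 22, 26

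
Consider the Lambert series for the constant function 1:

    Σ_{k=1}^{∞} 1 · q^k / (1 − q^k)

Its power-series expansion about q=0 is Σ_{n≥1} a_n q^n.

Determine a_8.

a_8 = 4

[q^8] f(8)=1,f(4)=1,f(2)=1,f(1)=1 ⇒ 4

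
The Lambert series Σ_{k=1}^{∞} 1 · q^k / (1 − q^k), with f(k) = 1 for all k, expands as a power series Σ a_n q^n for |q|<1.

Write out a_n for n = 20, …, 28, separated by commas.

6, 4, 4, 2, 8, 3, 4, 4, 6

d|20:{20,10,5,4,2,1}  Σf=1+1+1+1+1+1=6
n=21: 21·1 7·3 3·7 1·21  f→[1+1+1+1]=4
[q^22] f(22)=1,f(11)=1,f(2)=1,f(1)=1 ⇒ 4
n=23: 1·23 23·1  f→[1+1]=2
d|24:{1,2,3,4,6,8,12,24}  Σf=1+1+1+1+1+1+1+1=8
d|25:{25,5,1}  Σf=1+1+1=3
n=26: 1·26 2·13 13·2 26·1  f→[1+1+1+1]=4
d|27:{1,3,9,27}  Σf=1+1+1+1=4
d|28:{28,14,7,4,2,1}  Σf=1+1+1+1+1+1=6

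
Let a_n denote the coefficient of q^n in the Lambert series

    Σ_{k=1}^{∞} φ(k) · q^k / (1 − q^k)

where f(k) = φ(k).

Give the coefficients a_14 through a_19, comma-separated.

[q^14] φ(1)=1,φ(2)=1,φ(7)=6,φ(14)=6 ⇒ 14
d|15:{15,5,3,1}  Σφ=8+4+2+1=15
q^16  k|16↦φ(k): 1:1 2:1 4:2 8:4 16:8  a_16=16
n=17: 1·17 17·1  φ→[1+16]=17
[q^18] φ(18)=6,φ(9)=6,φ(6)=2,φ(3)=2,φ(2)=1,φ(1)=1 ⇒ 18
d|19:{19,1}  Σφ=18+1=19

14, 15, 16, 17, 18, 19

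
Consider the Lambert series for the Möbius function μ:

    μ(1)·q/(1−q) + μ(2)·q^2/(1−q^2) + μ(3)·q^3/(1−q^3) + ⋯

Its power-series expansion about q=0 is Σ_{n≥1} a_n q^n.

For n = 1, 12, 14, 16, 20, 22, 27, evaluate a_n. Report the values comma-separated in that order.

d|1:{1}  Σμ=1=1
d|12:{1,2,3,4,6,12}  Σμ=1+(-1)+(-1)+0+1+0=0
q^14  k|14↦μ(k): 1:1 2:-1 7:-1 14:1  a_14=0
d|16:{16,8,4,2,1}  Σμ=0+0+0+(-1)+1=0
d|20:{1,2,4,5,10,20}  Σμ=1+(-1)+0+(-1)+1+0=0
n=22: 1·22 2·11 11·2 22·1  μ→[1+(-1)+(-1)+1]=0
n=27: 1·27 3·9 9·3 27·1  μ→[1+(-1)+0+0]=0

1, 0, 0, 0, 0, 0, 0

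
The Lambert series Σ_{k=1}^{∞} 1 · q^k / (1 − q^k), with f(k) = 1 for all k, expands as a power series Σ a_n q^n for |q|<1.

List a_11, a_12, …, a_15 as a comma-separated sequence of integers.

d|11:{11,1}  Σf=1+1=2
n=12: 1·12 2·6 3·4 4·3 6·2 12·1  f→[1+1+1+1+1+1]=6
n=13: 13·1 1·13  f→[1+1]=2
d|14:{14,7,2,1}  Σf=1+1+1+1=4
q^15  k|15↦f(k): 15:1 5:1 3:1 1:1  a_15=4

2, 6, 2, 4, 4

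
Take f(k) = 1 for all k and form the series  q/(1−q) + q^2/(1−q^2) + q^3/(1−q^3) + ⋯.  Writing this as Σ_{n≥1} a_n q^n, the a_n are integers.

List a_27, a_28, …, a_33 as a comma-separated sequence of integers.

4, 6, 2, 8, 2, 6, 4

n=27: 27·1 9·3 3·9 1·27  f→[1+1+1+1]=4
n=28: 1·28 2·14 4·7 7·4 14·2 28·1  f→[1+1+1+1+1+1]=6
[q^29] f(1)=1,f(29)=1 ⇒ 2
d|30:{30,15,10,6,5,3,2,1}  Σf=1+1+1+1+1+1+1+1=8
n=31: 1·31 31·1  f→[1+1]=2
q^32  k|32↦f(k): 32:1 16:1 8:1 4:1 2:1 1:1  a_32=6
q^33  k|33↦f(k): 33:1 11:1 3:1 1:1  a_33=4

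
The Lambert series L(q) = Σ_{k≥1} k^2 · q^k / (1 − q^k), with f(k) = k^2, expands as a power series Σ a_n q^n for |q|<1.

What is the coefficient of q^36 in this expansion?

a_36 = 1911

n=36: 36·1 18·2 12·3 9·4 6·6 4·9 3·12 2·18 1·36  f→[1296+324+144+81+36+16+9+4+1]=1911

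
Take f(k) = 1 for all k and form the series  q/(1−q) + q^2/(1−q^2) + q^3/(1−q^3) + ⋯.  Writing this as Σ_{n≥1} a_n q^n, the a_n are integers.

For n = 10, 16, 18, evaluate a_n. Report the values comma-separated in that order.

[q^10] f(10)=1,f(5)=1,f(2)=1,f(1)=1 ⇒ 4
q^16  k|16↦f(k): 16:1 8:1 4:1 2:1 1:1  a_16=5
n=18: 18·1 9·2 6·3 3·6 2·9 1·18  f→[1+1+1+1+1+1]=6

4, 5, 6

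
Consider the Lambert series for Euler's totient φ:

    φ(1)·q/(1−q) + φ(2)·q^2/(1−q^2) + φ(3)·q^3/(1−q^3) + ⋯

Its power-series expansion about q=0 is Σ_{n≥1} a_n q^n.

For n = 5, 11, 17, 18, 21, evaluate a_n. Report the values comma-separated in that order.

d|5:{1,5}  Σφ=1+4=5
q^11  k|11↦φ(k): 1:1 11:10  a_11=11
q^17  k|17↦φ(k): 1:1 17:16  a_17=17
d|18:{1,2,3,6,9,18}  Σφ=1+1+2+2+6+6=18
d|21:{1,3,7,21}  Σφ=1+2+6+12=21

5, 11, 17, 18, 21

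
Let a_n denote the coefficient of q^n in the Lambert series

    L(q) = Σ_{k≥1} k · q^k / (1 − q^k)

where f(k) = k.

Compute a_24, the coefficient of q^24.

a_24 = 60

[q^24] f(24)=24,f(12)=12,f(8)=8,f(6)=6,f(4)=4,f(3)=3,f(2)=2,f(1)=1 ⇒ 60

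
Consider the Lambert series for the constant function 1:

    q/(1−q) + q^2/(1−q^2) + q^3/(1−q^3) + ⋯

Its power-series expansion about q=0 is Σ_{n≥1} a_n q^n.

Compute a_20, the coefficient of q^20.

[q^20] f(1)=1,f(2)=1,f(4)=1,f(5)=1,f(10)=1,f(20)=1 ⇒ 6

a_20 = 6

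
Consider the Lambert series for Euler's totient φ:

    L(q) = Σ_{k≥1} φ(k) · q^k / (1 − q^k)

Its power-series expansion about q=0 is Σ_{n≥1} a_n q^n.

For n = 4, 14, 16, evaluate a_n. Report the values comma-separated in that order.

[q^4] φ(1)=1,φ(2)=1,φ(4)=2 ⇒ 4
[q^14] φ(14)=6,φ(7)=6,φ(2)=1,φ(1)=1 ⇒ 14
n=16: 16·1 8·2 4·4 2·8 1·16  φ→[8+4+2+1+1]=16

4, 14, 16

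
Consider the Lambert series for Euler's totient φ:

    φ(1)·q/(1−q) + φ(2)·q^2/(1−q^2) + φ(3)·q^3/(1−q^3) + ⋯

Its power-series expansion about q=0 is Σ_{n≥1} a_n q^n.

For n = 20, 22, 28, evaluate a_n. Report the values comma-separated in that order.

d|20:{1,2,4,5,10,20}  Σφ=1+1+2+4+4+8=20
[q^22] φ(1)=1,φ(2)=1,φ(11)=10,φ(22)=10 ⇒ 22
[q^28] φ(28)=12,φ(14)=6,φ(7)=6,φ(4)=2,φ(2)=1,φ(1)=1 ⇒ 28

20, 22, 28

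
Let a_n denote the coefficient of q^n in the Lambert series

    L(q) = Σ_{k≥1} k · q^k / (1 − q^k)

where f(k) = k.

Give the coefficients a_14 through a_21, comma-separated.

24, 24, 31, 18, 39, 20, 42, 32

[q^14] f(1)=1,f(2)=2,f(7)=7,f(14)=14 ⇒ 24
d|15:{15,5,3,1}  Σf=15+5+3+1=24
[q^16] f(16)=16,f(8)=8,f(4)=4,f(2)=2,f(1)=1 ⇒ 31
d|17:{17,1}  Σf=17+1=18
[q^18] f(18)=18,f(9)=9,f(6)=6,f(3)=3,f(2)=2,f(1)=1 ⇒ 39
n=19: 19·1 1·19  f→[19+1]=20
n=20: 1·20 2·10 4·5 5·4 10·2 20·1  f→[1+2+4+5+10+20]=42
n=21: 21·1 7·3 3·7 1·21  f→[21+7+3+1]=32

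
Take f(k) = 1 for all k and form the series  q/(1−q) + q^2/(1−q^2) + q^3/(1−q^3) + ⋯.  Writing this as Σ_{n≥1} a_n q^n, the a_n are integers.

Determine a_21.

a_21 = 4

n=21: 1·21 3·7 7·3 21·1  f→[1+1+1+1]=4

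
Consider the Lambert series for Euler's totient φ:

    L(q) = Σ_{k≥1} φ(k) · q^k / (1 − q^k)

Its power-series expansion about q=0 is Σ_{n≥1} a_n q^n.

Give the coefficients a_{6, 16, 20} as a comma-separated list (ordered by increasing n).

n=6: 1·6 2·3 3·2 6·1  φ→[1+1+2+2]=6
d|16:{16,8,4,2,1}  Σφ=8+4+2+1+1=16
[q^20] φ(20)=8,φ(10)=4,φ(5)=4,φ(4)=2,φ(2)=1,φ(1)=1 ⇒ 20

6, 16, 20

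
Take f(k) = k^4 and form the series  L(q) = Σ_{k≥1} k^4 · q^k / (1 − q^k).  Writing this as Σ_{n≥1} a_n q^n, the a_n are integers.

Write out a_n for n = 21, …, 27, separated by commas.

[q^21] f(21)=194481,f(7)=2401,f(3)=81,f(1)=1 ⇒ 196964
q^22  k|22↦f(k): 1:1 2:16 11:14641 22:234256  a_22=248914
d|23:{1,23}  Σf=1+279841=279842
[q^24] f(24)=331776,f(12)=20736,f(8)=4096,f(6)=1296,f(4)=256,f(3)=81,f(2)=16,f(1)=1 ⇒ 358258
n=25: 1·25 5·5 25·1  f→[1+625+390625]=391251
q^26  k|26↦f(k): 1:1 2:16 13:28561 26:456976  a_26=485554
[q^27] f(1)=1,f(3)=81,f(9)=6561,f(27)=531441 ⇒ 538084

196964, 248914, 279842, 358258, 391251, 485554, 538084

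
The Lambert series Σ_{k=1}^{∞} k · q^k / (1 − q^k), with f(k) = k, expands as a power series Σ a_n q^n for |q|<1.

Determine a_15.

a_15 = 24

n=15: 15·1 5·3 3·5 1·15  f→[15+5+3+1]=24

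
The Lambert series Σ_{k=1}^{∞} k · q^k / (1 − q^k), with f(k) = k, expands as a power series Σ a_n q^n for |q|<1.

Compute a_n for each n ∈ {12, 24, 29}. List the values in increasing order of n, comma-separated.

28, 60, 30

q^12  k|12↦f(k): 12:12 6:6 4:4 3:3 2:2 1:1  a_12=28
d|24:{1,2,3,4,6,8,12,24}  Σf=1+2+3+4+6+8+12+24=60
q^29  k|29↦f(k): 1:1 29:29  a_29=30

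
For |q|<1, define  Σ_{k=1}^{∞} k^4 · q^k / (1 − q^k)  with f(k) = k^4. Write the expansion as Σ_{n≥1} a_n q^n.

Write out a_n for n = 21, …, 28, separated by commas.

196964, 248914, 279842, 358258, 391251, 485554, 538084, 655746

[q^21] f(21)=194481,f(7)=2401,f(3)=81,f(1)=1 ⇒ 196964
n=22: 22·1 11·2 2·11 1·22  f→[234256+14641+16+1]=248914
q^23  k|23↦f(k): 23:279841 1:1  a_23=279842
n=24: 24·1 12·2 8·3 6·4 4·6 3·8 2·12 1·24  f→[331776+20736+4096+1296+256+81+16+1]=358258
q^25  k|25↦f(k): 1:1 5:625 25:390625  a_25=391251
d|26:{1,2,13,26}  Σf=1+16+28561+456976=485554
d|27:{27,9,3,1}  Σf=531441+6561+81+1=538084
n=28: 28·1 14·2 7·4 4·7 2·14 1·28  f→[614656+38416+2401+256+16+1]=655746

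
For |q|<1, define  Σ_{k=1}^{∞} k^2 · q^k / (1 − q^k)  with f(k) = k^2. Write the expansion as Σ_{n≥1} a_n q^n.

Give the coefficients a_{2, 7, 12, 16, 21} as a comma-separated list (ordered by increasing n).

5, 50, 210, 341, 500

q^2  k|2↦f(k): 2:4 1:1  a_2=5
n=7: 1·7 7·1  f→[1+49]=50
q^12  k|12↦f(k): 1:1 2:4 3:9 4:16 6:36 12:144  a_12=210
[q^16] f(16)=256,f(8)=64,f(4)=16,f(2)=4,f(1)=1 ⇒ 341
n=21: 21·1 7·3 3·7 1·21  f→[441+49+9+1]=500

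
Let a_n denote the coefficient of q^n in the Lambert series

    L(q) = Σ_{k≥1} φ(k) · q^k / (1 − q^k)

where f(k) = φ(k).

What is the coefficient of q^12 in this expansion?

q^12  k|12↦φ(k): 1:1 2:1 3:2 4:2 6:2 12:4  a_12=12

a_12 = 12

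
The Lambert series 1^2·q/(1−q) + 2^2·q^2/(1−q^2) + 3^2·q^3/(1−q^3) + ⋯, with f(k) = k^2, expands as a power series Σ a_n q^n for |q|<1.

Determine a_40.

n=40: 1·40 2·20 4·10 5·8 8·5 10·4 20·2 40·1  f→[1+4+16+25+64+100+400+1600]=2210

a_40 = 2210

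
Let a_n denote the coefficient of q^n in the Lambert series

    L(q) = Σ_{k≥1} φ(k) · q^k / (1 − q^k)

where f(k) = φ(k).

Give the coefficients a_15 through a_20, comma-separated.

[q^15] φ(1)=1,φ(3)=2,φ(5)=4,φ(15)=8 ⇒ 15
d|16:{16,8,4,2,1}  Σφ=8+4+2+1+1=16
[q^17] φ(1)=1,φ(17)=16 ⇒ 17
[q^18] φ(1)=1,φ(2)=1,φ(3)=2,φ(6)=2,φ(9)=6,φ(18)=6 ⇒ 18
q^19  k|19↦φ(k): 19:18 1:1  a_19=19
n=20: 20·1 10·2 5·4 4·5 2·10 1·20  φ→[8+4+4+2+1+1]=20

15, 16, 17, 18, 19, 20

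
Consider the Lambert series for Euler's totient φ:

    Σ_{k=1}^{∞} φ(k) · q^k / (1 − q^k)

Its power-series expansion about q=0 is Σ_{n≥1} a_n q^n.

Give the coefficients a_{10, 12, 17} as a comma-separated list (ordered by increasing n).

n=10: 10·1 5·2 2·5 1·10  φ→[4+4+1+1]=10
d|12:{12,6,4,3,2,1}  Σφ=4+2+2+2+1+1=12
[q^17] φ(17)=16,φ(1)=1 ⇒ 17

10, 12, 17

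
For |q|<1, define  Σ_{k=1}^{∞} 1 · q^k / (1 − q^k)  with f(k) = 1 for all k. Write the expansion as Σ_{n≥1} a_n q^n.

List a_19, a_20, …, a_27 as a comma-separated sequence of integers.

d|19:{19,1}  Σf=1+1=2
q^20  k|20↦f(k): 1:1 2:1 4:1 5:1 10:1 20:1  a_20=6
[q^21] f(1)=1,f(3)=1,f(7)=1,f(21)=1 ⇒ 4
d|22:{1,2,11,22}  Σf=1+1+1+1=4
[q^23] f(23)=1,f(1)=1 ⇒ 2
[q^24] f(24)=1,f(12)=1,f(8)=1,f(6)=1,f(4)=1,f(3)=1,f(2)=1,f(1)=1 ⇒ 8
n=25: 1·25 5·5 25·1  f→[1+1+1]=3
n=26: 26·1 13·2 2·13 1·26  f→[1+1+1+1]=4
d|27:{1,3,9,27}  Σf=1+1+1+1=4

2, 6, 4, 4, 2, 8, 3, 4, 4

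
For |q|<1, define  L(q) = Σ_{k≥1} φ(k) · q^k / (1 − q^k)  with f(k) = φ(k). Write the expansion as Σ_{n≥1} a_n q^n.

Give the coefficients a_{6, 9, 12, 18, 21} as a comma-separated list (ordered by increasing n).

n=6: 1·6 2·3 3·2 6·1  φ→[1+1+2+2]=6
q^9  k|9↦φ(k): 1:1 3:2 9:6  a_9=9
n=12: 12·1 6·2 4·3 3·4 2·6 1·12  φ→[4+2+2+2+1+1]=12
n=18: 1·18 2·9 3·6 6·3 9·2 18·1  φ→[1+1+2+2+6+6]=18
d|21:{1,3,7,21}  Σφ=1+2+6+12=21

6, 9, 12, 18, 21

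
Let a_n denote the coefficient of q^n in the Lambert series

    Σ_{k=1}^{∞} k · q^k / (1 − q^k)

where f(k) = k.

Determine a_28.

q^28  k|28↦f(k): 1:1 2:2 4:4 7:7 14:14 28:28  a_28=56

a_28 = 56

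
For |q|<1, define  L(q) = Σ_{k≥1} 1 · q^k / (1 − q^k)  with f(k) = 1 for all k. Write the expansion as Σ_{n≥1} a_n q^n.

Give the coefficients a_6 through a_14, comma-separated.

4, 2, 4, 3, 4, 2, 6, 2, 4

d|6:{6,3,2,1}  Σf=1+1+1+1=4
n=7: 7·1 1·7  f→[1+1]=2
d|8:{1,2,4,8}  Σf=1+1+1+1=4
q^9  k|9↦f(k): 1:1 3:1 9:1  a_9=3
[q^10] f(10)=1,f(5)=1,f(2)=1,f(1)=1 ⇒ 4
[q^11] f(11)=1,f(1)=1 ⇒ 2
[q^12] f(1)=1,f(2)=1,f(3)=1,f(4)=1,f(6)=1,f(12)=1 ⇒ 6
[q^13] f(1)=1,f(13)=1 ⇒ 2
n=14: 14·1 7·2 2·7 1·14  f→[1+1+1+1]=4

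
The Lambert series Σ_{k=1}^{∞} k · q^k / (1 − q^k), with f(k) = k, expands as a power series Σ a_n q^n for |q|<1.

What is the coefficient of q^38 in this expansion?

n=38: 1·38 2·19 19·2 38·1  f→[1+2+19+38]=60

a_38 = 60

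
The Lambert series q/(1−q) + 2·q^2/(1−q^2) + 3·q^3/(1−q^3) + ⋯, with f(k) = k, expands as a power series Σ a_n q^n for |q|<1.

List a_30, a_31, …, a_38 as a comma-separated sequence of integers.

n=30: 1·30 2·15 3·10 5·6 6·5 10·3 15·2 30·1  f→[1+2+3+5+6+10+15+30]=72
[q^31] f(31)=31,f(1)=1 ⇒ 32
q^32  k|32↦f(k): 1:1 2:2 4:4 8:8 16:16 32:32  a_32=63
q^33  k|33↦f(k): 33:33 11:11 3:3 1:1  a_33=48
[q^34] f(1)=1,f(2)=2,f(17)=17,f(34)=34 ⇒ 54
n=35: 35·1 7·5 5·7 1·35  f→[35+7+5+1]=48
q^36  k|36↦f(k): 1:1 2:2 3:3 4:4 6:6 9:9 12:12 18:18 36:36  a_36=91
[q^37] f(37)=37,f(1)=1 ⇒ 38
q^38  k|38↦f(k): 38:38 19:19 2:2 1:1  a_38=60

72, 32, 63, 48, 54, 48, 91, 38, 60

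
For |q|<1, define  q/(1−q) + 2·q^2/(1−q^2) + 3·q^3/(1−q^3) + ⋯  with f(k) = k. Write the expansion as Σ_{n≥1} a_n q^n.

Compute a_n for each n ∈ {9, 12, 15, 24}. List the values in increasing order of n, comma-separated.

[q^9] f(9)=9,f(3)=3,f(1)=1 ⇒ 13
[q^12] f(1)=1,f(2)=2,f(3)=3,f(4)=4,f(6)=6,f(12)=12 ⇒ 28
d|15:{1,3,5,15}  Σf=1+3+5+15=24
d|24:{1,2,3,4,6,8,12,24}  Σf=1+2+3+4+6+8+12+24=60

13, 28, 24, 60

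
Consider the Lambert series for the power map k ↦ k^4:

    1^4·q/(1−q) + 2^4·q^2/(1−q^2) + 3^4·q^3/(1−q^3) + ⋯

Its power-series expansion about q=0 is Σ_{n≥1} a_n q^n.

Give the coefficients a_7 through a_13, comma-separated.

2402, 4369, 6643, 10642, 14642, 22386, 28562

[q^7] f(7)=2401,f(1)=1 ⇒ 2402
q^8  k|8↦f(k): 1:1 2:16 4:256 8:4096  a_8=4369
q^9  k|9↦f(k): 9:6561 3:81 1:1  a_9=6643
[q^10] f(10)=10000,f(5)=625,f(2)=16,f(1)=1 ⇒ 10642
q^11  k|11↦f(k): 1:1 11:14641  a_11=14642
d|12:{12,6,4,3,2,1}  Σf=20736+1296+256+81+16+1=22386
n=13: 13·1 1·13  f→[28561+1]=28562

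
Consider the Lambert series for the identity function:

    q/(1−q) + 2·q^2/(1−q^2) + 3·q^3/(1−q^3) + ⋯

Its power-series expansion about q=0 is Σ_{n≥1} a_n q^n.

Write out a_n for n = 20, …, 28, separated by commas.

d|20:{1,2,4,5,10,20}  Σf=1+2+4+5+10+20=42
n=21: 1·21 3·7 7·3 21·1  f→[1+3+7+21]=32
n=22: 22·1 11·2 2·11 1·22  f→[22+11+2+1]=36
q^23  k|23↦f(k): 23:23 1:1  a_23=24
n=24: 24·1 12·2 8·3 6·4 4·6 3·8 2·12 1·24  f→[24+12+8+6+4+3+2+1]=60
q^25  k|25↦f(k): 25:25 5:5 1:1  a_25=31
d|26:{26,13,2,1}  Σf=26+13+2+1=42
q^27  k|27↦f(k): 1:1 3:3 9:9 27:27  a_27=40
q^28  k|28↦f(k): 28:28 14:14 7:7 4:4 2:2 1:1  a_28=56

42, 32, 36, 24, 60, 31, 42, 40, 56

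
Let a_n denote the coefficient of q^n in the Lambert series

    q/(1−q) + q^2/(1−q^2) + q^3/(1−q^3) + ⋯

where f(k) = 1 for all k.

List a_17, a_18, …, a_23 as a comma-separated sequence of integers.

n=17: 17·1 1·17  f→[1+1]=2
q^18  k|18↦f(k): 18:1 9:1 6:1 3:1 2:1 1:1  a_18=6
[q^19] f(19)=1,f(1)=1 ⇒ 2
[q^20] f(20)=1,f(10)=1,f(5)=1,f(4)=1,f(2)=1,f(1)=1 ⇒ 6
[q^21] f(21)=1,f(7)=1,f(3)=1,f(1)=1 ⇒ 4
q^22  k|22↦f(k): 1:1 2:1 11:1 22:1  a_22=4
d|23:{23,1}  Σf=1+1=2

2, 6, 2, 6, 4, 4, 2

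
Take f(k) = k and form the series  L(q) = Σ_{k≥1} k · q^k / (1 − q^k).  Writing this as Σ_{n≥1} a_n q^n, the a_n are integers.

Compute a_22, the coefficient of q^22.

a_22 = 36

[q^22] f(1)=1,f(2)=2,f(11)=11,f(22)=22 ⇒ 36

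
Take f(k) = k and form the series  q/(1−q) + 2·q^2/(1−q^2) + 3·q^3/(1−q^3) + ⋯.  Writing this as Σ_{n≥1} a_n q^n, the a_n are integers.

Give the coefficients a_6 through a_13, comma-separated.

d|6:{6,3,2,1}  Σf=6+3+2+1=12
q^7  k|7↦f(k): 1:1 7:7  a_7=8
[q^8] f(8)=8,f(4)=4,f(2)=2,f(1)=1 ⇒ 15
d|9:{9,3,1}  Σf=9+3+1=13
n=10: 1·10 2·5 5·2 10·1  f→[1+2+5+10]=18
[q^11] f(1)=1,f(11)=11 ⇒ 12
q^12  k|12↦f(k): 1:1 2:2 3:3 4:4 6:6 12:12  a_12=28
n=13: 1·13 13·1  f→[1+13]=14

12, 8, 15, 13, 18, 12, 28, 14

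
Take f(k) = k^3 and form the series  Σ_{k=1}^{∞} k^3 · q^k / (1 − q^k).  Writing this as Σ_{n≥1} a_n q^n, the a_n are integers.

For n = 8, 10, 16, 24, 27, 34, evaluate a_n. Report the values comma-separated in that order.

q^8  k|8↦f(k): 8:512 4:64 2:8 1:1  a_8=585
n=10: 1·10 2·5 5·2 10·1  f→[1+8+125+1000]=1134
q^16  k|16↦f(k): 16:4096 8:512 4:64 2:8 1:1  a_16=4681
d|24:{24,12,8,6,4,3,2,1}  Σf=13824+1728+512+216+64+27+8+1=16380
[q^27] f(27)=19683,f(9)=729,f(3)=27,f(1)=1 ⇒ 20440
n=34: 1·34 2·17 17·2 34·1  f→[1+8+4913+39304]=44226

585, 1134, 4681, 16380, 20440, 44226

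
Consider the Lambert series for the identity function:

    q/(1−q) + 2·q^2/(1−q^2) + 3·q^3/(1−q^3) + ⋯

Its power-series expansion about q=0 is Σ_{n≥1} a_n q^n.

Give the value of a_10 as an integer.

a_10 = 18

[q^10] f(10)=10,f(5)=5,f(2)=2,f(1)=1 ⇒ 18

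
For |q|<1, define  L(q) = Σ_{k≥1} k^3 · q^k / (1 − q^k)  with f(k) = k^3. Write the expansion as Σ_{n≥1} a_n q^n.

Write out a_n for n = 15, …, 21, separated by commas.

3528, 4681, 4914, 6813, 6860, 9198, 9632

q^15  k|15↦f(k): 1:1 3:27 5:125 15:3375  a_15=3528
q^16  k|16↦f(k): 1:1 2:8 4:64 8:512 16:4096  a_16=4681
q^17  k|17↦f(k): 1:1 17:4913  a_17=4914
n=18: 18·1 9·2 6·3 3·6 2·9 1·18  f→[5832+729+216+27+8+1]=6813
[q^19] f(19)=6859,f(1)=1 ⇒ 6860
q^20  k|20↦f(k): 20:8000 10:1000 5:125 4:64 2:8 1:1  a_20=9198
q^21  k|21↦f(k): 21:9261 7:343 3:27 1:1  a_21=9632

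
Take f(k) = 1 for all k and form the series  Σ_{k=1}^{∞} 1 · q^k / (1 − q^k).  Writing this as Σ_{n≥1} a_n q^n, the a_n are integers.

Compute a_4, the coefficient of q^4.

a_4 = 3

d|4:{4,2,1}  Σf=1+1+1=3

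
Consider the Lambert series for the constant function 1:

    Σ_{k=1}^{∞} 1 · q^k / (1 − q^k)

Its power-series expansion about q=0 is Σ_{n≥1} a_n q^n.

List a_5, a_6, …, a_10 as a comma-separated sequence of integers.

n=5: 5·1 1·5  f→[1+1]=2
[q^6] f(6)=1,f(3)=1,f(2)=1,f(1)=1 ⇒ 4
q^7  k|7↦f(k): 7:1 1:1  a_7=2
[q^8] f(1)=1,f(2)=1,f(4)=1,f(8)=1 ⇒ 4
[q^9] f(1)=1,f(3)=1,f(9)=1 ⇒ 3
d|10:{10,5,2,1}  Σf=1+1+1+1=4

2, 4, 2, 4, 3, 4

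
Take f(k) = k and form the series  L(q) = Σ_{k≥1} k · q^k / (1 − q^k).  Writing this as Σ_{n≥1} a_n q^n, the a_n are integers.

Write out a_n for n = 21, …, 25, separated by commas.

d|21:{21,7,3,1}  Σf=21+7+3+1=32
q^22  k|22↦f(k): 22:22 11:11 2:2 1:1  a_22=36
[q^23] f(23)=23,f(1)=1 ⇒ 24
d|24:{24,12,8,6,4,3,2,1}  Σf=24+12+8+6+4+3+2+1=60
d|25:{25,5,1}  Σf=25+5+1=31

32, 36, 24, 60, 31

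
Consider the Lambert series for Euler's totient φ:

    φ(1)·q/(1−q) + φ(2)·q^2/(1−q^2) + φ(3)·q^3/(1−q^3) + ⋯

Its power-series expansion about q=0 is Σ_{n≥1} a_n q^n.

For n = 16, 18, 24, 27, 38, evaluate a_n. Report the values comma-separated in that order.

n=16: 16·1 8·2 4·4 2·8 1·16  φ→[8+4+2+1+1]=16
[q^18] φ(18)=6,φ(9)=6,φ(6)=2,φ(3)=2,φ(2)=1,φ(1)=1 ⇒ 18
q^24  k|24↦φ(k): 24:8 12:4 8:4 6:2 4:2 3:2 2:1 1:1  a_24=24
n=27: 1·27 3·9 9·3 27·1  φ→[1+2+6+18]=27
[q^38] φ(1)=1,φ(2)=1,φ(19)=18,φ(38)=18 ⇒ 38

16, 18, 24, 27, 38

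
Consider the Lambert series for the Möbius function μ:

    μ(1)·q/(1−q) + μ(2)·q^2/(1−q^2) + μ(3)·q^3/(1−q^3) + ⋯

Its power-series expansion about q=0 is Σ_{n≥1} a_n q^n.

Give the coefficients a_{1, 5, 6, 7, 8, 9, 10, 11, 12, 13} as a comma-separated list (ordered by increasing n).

n=1: 1·1  μ→[1]=1
[q^5] μ(5)=-1,μ(1)=1 ⇒ 0
[q^6] μ(1)=1,μ(2)=-1,μ(3)=-1,μ(6)=1 ⇒ 0
[q^7] μ(7)=-1,μ(1)=1 ⇒ 0
[q^8] μ(8)=0,μ(4)=0,μ(2)=-1,μ(1)=1 ⇒ 0
q^9  k|9↦μ(k): 1:1 3:-1 9:0  a_9=0
q^10  k|10↦μ(k): 1:1 2:-1 5:-1 10:1  a_10=0
d|11:{11,1}  Σμ=(-1)+1=0
[q^12] μ(1)=1,μ(2)=-1,μ(3)=-1,μ(4)=0,μ(6)=1,μ(12)=0 ⇒ 0
n=13: 1·13 13·1  μ→[1+(-1)]=0

1, 0, 0, 0, 0, 0, 0, 0, 0, 0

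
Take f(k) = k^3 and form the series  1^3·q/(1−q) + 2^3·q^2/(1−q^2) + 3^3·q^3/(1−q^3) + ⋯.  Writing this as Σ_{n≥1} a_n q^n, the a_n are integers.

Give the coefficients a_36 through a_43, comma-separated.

55261, 50654, 61740, 61544, 73710, 68922, 86688, 79508

q^36  k|36↦f(k): 36:46656 18:5832 12:1728 9:729 6:216 4:64 3:27 2:8 1:1  a_36=55261
q^37  k|37↦f(k): 1:1 37:50653  a_37=50654
d|38:{38,19,2,1}  Σf=54872+6859+8+1=61740
n=39: 39·1 13·3 3·13 1·39  f→[59319+2197+27+1]=61544
n=40: 1·40 2·20 4·10 5·8 8·5 10·4 20·2 40·1  f→[1+8+64+125+512+1000+8000+64000]=73710
[q^41] f(1)=1,f(41)=68921 ⇒ 68922
[q^42] f(1)=1,f(2)=8,f(3)=27,f(6)=216,f(7)=343,f(14)=2744,f(21)=9261,f(42)=74088 ⇒ 86688
d|43:{43,1}  Σf=79507+1=79508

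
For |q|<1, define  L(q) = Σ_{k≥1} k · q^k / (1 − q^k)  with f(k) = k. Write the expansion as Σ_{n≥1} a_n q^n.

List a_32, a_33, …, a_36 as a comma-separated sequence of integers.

[q^32] f(32)=32,f(16)=16,f(8)=8,f(4)=4,f(2)=2,f(1)=1 ⇒ 63
n=33: 1·33 3·11 11·3 33·1  f→[1+3+11+33]=48
[q^34] f(34)=34,f(17)=17,f(2)=2,f(1)=1 ⇒ 54
q^35  k|35↦f(k): 35:35 7:7 5:5 1:1  a_35=48
[q^36] f(1)=1,f(2)=2,f(3)=3,f(4)=4,f(6)=6,f(9)=9,f(12)=12,f(18)=18,f(36)=36 ⇒ 91

63, 48, 54, 48, 91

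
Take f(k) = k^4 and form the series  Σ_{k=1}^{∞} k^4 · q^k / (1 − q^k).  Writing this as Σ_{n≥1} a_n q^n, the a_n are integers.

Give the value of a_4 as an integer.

a_4 = 273

q^4  k|4↦f(k): 4:256 2:16 1:1  a_4=273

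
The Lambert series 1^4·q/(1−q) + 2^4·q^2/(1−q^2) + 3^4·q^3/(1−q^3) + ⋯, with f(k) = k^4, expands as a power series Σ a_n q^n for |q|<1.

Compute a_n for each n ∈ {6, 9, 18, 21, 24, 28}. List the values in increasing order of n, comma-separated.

d|6:{1,2,3,6}  Σf=1+16+81+1296=1394
[q^9] f(1)=1,f(3)=81,f(9)=6561 ⇒ 6643
q^18  k|18↦f(k): 1:1 2:16 3:81 6:1296 9:6561 18:104976  a_18=112931
n=21: 1·21 3·7 7·3 21·1  f→[1+81+2401+194481]=196964
[q^24] f(1)=1,f(2)=16,f(3)=81,f(4)=256,f(6)=1296,f(8)=4096,f(12)=20736,f(24)=331776 ⇒ 358258
d|28:{28,14,7,4,2,1}  Σf=614656+38416+2401+256+16+1=655746

1394, 6643, 112931, 196964, 358258, 655746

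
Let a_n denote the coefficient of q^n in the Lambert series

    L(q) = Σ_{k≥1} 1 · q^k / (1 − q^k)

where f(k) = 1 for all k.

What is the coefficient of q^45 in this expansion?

a_45 = 6

n=45: 45·1 15·3 9·5 5·9 3·15 1·45  f→[1+1+1+1+1+1]=6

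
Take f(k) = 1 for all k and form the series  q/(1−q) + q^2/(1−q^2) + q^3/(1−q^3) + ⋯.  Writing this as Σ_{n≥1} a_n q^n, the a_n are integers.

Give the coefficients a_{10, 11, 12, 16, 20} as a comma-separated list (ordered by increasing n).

4, 2, 6, 5, 6

d|10:{10,5,2,1}  Σf=1+1+1+1=4
q^11  k|11↦f(k): 11:1 1:1  a_11=2
d|12:{12,6,4,3,2,1}  Σf=1+1+1+1+1+1=6
q^16  k|16↦f(k): 16:1 8:1 4:1 2:1 1:1  a_16=5
d|20:{1,2,4,5,10,20}  Σf=1+1+1+1+1+1=6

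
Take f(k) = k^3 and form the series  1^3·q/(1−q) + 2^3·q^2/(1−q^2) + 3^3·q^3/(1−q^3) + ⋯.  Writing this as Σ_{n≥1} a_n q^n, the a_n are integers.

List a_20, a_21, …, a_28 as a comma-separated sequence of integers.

9198, 9632, 11988, 12168, 16380, 15751, 19782, 20440, 25112

d|20:{1,2,4,5,10,20}  Σf=1+8+64+125+1000+8000=9198
d|21:{21,7,3,1}  Σf=9261+343+27+1=9632
d|22:{22,11,2,1}  Σf=10648+1331+8+1=11988
[q^23] f(23)=12167,f(1)=1 ⇒ 12168
n=24: 24·1 12·2 8·3 6·4 4·6 3·8 2·12 1·24  f→[13824+1728+512+216+64+27+8+1]=16380
[q^25] f(1)=1,f(5)=125,f(25)=15625 ⇒ 15751
n=26: 26·1 13·2 2·13 1·26  f→[17576+2197+8+1]=19782
n=27: 1·27 3·9 9·3 27·1  f→[1+27+729+19683]=20440
n=28: 28·1 14·2 7·4 4·7 2·14 1·28  f→[21952+2744+343+64+8+1]=25112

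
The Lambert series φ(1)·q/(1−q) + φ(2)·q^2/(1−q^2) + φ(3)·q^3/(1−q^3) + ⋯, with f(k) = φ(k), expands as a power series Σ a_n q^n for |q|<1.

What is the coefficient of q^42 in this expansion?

[q^42] φ(42)=12,φ(21)=12,φ(14)=6,φ(7)=6,φ(6)=2,φ(3)=2,φ(2)=1,φ(1)=1 ⇒ 42

a_42 = 42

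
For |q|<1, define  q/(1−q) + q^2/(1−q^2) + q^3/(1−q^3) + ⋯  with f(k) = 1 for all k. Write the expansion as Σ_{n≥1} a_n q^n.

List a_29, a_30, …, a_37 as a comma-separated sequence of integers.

n=29: 29·1 1·29  f→[1+1]=2
n=30: 1·30 2·15 3·10 5·6 6·5 10·3 15·2 30·1  f→[1+1+1+1+1+1+1+1]=8
q^31  k|31↦f(k): 1:1 31:1  a_31=2
d|32:{32,16,8,4,2,1}  Σf=1+1+1+1+1+1=6
d|33:{1,3,11,33}  Σf=1+1+1+1=4
n=34: 34·1 17·2 2·17 1·34  f→[1+1+1+1]=4
q^35  k|35↦f(k): 1:1 5:1 7:1 35:1  a_35=4
q^36  k|36↦f(k): 1:1 2:1 3:1 4:1 6:1 9:1 12:1 18:1 36:1  a_36=9
d|37:{37,1}  Σf=1+1=2

2, 8, 2, 6, 4, 4, 4, 9, 2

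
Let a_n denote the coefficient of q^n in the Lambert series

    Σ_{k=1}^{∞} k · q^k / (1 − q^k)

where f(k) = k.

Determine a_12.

q^12  k|12↦f(k): 1:1 2:2 3:3 4:4 6:6 12:12  a_12=28

a_12 = 28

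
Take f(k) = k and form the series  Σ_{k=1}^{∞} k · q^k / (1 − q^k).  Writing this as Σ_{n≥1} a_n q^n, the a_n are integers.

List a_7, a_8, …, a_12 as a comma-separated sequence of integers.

n=7: 7·1 1·7  f→[7+1]=8
n=8: 1·8 2·4 4·2 8·1  f→[1+2+4+8]=15
d|9:{9,3,1}  Σf=9+3+1=13
d|10:{1,2,5,10}  Σf=1+2+5+10=18
q^11  k|11↦f(k): 1:1 11:11  a_11=12
[q^12] f(12)=12,f(6)=6,f(4)=4,f(3)=3,f(2)=2,f(1)=1 ⇒ 28

8, 15, 13, 18, 12, 28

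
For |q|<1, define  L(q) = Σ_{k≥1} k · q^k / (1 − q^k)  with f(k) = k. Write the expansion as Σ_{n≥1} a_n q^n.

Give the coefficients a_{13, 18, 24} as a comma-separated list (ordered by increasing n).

14, 39, 60

q^13  k|13↦f(k): 13:13 1:1  a_13=14
d|18:{1,2,3,6,9,18}  Σf=1+2+3+6+9+18=39
n=24: 24·1 12·2 8·3 6·4 4·6 3·8 2·12 1·24  f→[24+12+8+6+4+3+2+1]=60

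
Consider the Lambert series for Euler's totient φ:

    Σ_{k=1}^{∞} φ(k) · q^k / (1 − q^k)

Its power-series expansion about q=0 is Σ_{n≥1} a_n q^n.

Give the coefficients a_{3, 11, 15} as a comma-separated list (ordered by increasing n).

d|3:{1,3}  Σφ=1+2=3
[q^11] φ(11)=10,φ(1)=1 ⇒ 11
d|15:{15,5,3,1}  Σφ=8+4+2+1=15

3, 11, 15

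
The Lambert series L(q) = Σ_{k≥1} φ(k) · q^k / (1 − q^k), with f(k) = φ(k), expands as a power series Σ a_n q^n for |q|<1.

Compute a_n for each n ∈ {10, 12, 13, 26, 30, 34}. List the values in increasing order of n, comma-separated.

d|10:{1,2,5,10}  Σφ=1+1+4+4=10
q^12  k|12↦φ(k): 1:1 2:1 3:2 4:2 6:2 12:4  a_12=12
d|13:{1,13}  Σφ=1+12=13
[q^26] φ(26)=12,φ(13)=12,φ(2)=1,φ(1)=1 ⇒ 26
[q^30] φ(1)=1,φ(2)=1,φ(3)=2,φ(5)=4,φ(6)=2,φ(10)=4,φ(15)=8,φ(30)=8 ⇒ 30
d|34:{1,2,17,34}  Σφ=1+1+16+16=34

10, 12, 13, 26, 30, 34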